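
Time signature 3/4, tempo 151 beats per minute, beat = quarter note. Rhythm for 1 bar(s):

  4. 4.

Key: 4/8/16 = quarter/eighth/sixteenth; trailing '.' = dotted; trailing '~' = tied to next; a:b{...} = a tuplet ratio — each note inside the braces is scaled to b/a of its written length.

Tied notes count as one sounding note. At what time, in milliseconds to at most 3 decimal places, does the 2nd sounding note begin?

1. 0.0ms @ 0 + 596.026ms (3/2)
2. 596.026ms @ 3/2 + 596.026ms (3/2)

note 2 onset = 3/2b = 596.026ms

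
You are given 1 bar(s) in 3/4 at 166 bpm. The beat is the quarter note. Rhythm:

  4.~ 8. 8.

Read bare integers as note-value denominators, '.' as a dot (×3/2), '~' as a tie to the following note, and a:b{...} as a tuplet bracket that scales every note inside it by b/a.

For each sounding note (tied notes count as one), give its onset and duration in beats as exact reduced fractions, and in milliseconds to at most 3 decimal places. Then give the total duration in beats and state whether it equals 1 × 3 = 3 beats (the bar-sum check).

1) 0.0ms=0b +813.253ms=9/4b
2) 813.253ms=9/4b +271.084ms=3/4b
Σ=3b of 3 (166bpm 3/4) — PASS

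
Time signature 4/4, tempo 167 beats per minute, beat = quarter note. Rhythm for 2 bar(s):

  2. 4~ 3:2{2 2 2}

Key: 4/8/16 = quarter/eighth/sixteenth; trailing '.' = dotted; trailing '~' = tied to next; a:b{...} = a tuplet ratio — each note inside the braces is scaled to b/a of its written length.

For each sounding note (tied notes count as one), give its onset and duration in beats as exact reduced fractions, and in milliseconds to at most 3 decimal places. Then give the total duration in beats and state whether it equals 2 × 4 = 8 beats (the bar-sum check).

1) 0.0ms=0b +1077.844ms=3b
2) 1077.844ms=3b +838.323ms=7/3b
3) 1916.168ms=16/3b +479.042ms=4/3b
4) 2395.21ms=20/3b +479.042ms=4/3b
Σ=8b of 8 (167bpm 4/4) — PASS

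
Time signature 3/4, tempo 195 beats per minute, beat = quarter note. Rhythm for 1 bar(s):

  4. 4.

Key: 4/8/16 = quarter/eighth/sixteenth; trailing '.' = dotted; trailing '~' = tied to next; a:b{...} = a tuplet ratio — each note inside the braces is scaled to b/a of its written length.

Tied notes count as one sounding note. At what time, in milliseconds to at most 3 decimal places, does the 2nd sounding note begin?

note 2 onset = 3/2b = 461.538ms

1. 0.0ms @ 0 + 461.538ms (3/2)
2. 461.538ms @ 3/2 + 461.538ms (3/2)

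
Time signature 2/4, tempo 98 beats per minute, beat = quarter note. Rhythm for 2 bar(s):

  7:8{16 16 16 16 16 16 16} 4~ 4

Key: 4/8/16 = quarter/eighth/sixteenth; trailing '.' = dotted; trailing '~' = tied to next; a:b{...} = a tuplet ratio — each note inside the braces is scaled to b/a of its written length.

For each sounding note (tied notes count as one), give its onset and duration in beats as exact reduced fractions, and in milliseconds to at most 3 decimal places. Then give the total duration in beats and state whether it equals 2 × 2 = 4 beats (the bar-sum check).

1) 0.0ms=0b +174.927ms=2/7b
2) 174.927ms=2/7b +174.927ms=2/7b
3) 349.854ms=4/7b +174.927ms=2/7b
4) 524.781ms=6/7b +174.927ms=2/7b
5) 699.708ms=8/7b +174.927ms=2/7b
6) 874.636ms=10/7b +174.927ms=2/7b
7) 1049.563ms=12/7b +174.927ms=2/7b
8) 1224.49ms=2b +1224.49ms=2b
Σ=4b of 4 (98bpm 2/4) — PASS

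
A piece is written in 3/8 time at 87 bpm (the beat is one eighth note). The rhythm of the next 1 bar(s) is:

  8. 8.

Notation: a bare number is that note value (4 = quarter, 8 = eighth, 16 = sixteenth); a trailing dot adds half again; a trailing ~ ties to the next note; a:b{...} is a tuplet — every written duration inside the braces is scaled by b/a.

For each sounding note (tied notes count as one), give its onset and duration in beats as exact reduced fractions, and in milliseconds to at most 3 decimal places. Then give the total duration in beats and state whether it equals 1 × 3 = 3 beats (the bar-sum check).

1) 0.0ms=0b +1034.483ms=3/2b
2) 1034.483ms=3/2b +1034.483ms=3/2b
Σ=3b of 3 (87bpm 3/8) — PASS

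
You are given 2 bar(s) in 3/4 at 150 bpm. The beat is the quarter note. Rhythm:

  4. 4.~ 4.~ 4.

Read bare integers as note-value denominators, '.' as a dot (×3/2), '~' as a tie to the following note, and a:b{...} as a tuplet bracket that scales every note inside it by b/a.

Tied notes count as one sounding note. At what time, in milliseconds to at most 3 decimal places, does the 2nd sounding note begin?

1. 0.0ms @ 0 + 600.0ms (3/2)
2. 600.0ms @ 3/2 + 1800.0ms (9/2)

note 2 onset = 3/2b = 600.0ms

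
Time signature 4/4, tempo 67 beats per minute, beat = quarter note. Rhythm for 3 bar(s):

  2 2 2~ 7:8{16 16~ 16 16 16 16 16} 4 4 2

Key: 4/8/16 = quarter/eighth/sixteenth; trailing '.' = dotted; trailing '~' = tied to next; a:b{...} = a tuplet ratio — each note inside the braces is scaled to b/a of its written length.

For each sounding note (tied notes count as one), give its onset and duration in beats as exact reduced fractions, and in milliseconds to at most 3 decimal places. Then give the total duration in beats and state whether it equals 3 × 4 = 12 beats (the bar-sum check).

1) 0.0ms=0b +1791.045ms=2b
2) 1791.045ms=2b +1791.045ms=2b
3) 3582.09ms=4b +2046.908ms=16/7b
4) 5628.998ms=44/7b +511.727ms=4/7b
5) 6140.725ms=48/7b +255.864ms=2/7b
6) 6396.588ms=50/7b +255.864ms=2/7b
7) 6652.452ms=52/7b +255.864ms=2/7b
8) 6908.316ms=54/7b +255.864ms=2/7b
9) 7164.179ms=8b +895.522ms=1b
10) 8059.701ms=9b +895.522ms=1b
11) 8955.224ms=10b +1791.045ms=2b
Σ=12b of 12 (67bpm 4/4) — PASS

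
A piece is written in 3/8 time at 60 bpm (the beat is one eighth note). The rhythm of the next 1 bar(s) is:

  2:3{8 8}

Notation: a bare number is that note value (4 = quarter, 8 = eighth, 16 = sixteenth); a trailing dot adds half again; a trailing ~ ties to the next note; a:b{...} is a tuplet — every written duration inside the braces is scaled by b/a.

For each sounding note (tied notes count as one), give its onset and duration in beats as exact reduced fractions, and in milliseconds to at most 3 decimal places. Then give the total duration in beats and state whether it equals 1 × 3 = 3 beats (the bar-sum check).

1) 0.0ms=0b +1500.0ms=3/2b
2) 1500.0ms=3/2b +1500.0ms=3/2b
Σ=3b of 3 (60bpm 3/8) — PASS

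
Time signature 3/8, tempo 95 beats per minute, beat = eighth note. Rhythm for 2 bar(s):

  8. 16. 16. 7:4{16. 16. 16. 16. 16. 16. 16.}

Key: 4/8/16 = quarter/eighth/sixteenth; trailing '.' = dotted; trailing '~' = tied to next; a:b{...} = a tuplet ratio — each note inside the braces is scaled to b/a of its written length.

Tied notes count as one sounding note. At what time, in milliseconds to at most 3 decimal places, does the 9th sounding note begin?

1. 0.0ms @ 0 + 947.368ms (3/2)
2. 947.368ms @ 3/2 + 473.684ms (3/4)
3. 1421.053ms @ 9/4 + 473.684ms (3/4)
4. 1894.737ms @ 3 + 270.677ms (3/7)
5. 2165.414ms @ 24/7 + 270.677ms (3/7)
6. 2436.09ms @ 27/7 + 270.677ms (3/7)
7. 2706.767ms @ 30/7 + 270.677ms (3/7)
8. 2977.444ms @ 33/7 + 270.677ms (3/7)
9. 3248.12ms @ 36/7 + 270.677ms (3/7)
10. 3518.797ms @ 39/7 + 270.677ms (3/7)

note 9 onset = 36/7b = 3248.12ms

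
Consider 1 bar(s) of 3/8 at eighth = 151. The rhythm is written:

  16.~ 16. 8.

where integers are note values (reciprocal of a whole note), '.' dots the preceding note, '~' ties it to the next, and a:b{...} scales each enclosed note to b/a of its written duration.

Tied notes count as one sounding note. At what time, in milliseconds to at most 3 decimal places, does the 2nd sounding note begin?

note 2 onset = 3/2b = 596.026ms

1. 0.0ms @ 0 + 596.026ms (3/2)
2. 596.026ms @ 3/2 + 596.026ms (3/2)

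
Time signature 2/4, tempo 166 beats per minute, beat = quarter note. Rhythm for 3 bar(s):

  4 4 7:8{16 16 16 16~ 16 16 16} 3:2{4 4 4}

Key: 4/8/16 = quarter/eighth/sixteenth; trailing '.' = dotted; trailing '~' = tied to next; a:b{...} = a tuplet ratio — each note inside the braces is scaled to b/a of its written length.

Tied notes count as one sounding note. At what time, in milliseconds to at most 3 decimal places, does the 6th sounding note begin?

1. 0.0ms @ 0 + 361.446ms (1)
2. 361.446ms @ 1 + 361.446ms (1)
3. 722.892ms @ 2 + 103.27ms (2/7)
4. 826.162ms @ 16/7 + 103.27ms (2/7)
5. 929.432ms @ 18/7 + 103.27ms (2/7)
6. 1032.702ms @ 20/7 + 206.54ms (4/7)
7. 1239.243ms @ 24/7 + 103.27ms (2/7)
8. 1342.513ms @ 26/7 + 103.27ms (2/7)
9. 1445.783ms @ 4 + 240.964ms (2/3)
10. 1686.747ms @ 14/3 + 240.964ms (2/3)
11. 1927.711ms @ 16/3 + 240.964ms (2/3)

note 6 onset = 20/7b = 1032.702ms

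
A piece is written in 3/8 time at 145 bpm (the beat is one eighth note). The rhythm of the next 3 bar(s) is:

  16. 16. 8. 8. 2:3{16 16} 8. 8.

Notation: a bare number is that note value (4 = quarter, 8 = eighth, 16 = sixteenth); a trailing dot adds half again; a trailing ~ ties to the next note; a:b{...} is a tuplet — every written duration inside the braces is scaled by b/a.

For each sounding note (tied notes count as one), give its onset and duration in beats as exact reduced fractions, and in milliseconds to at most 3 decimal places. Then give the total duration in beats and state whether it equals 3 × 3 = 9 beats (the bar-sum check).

1) 0.0ms=0b +310.345ms=3/4b
2) 310.345ms=3/4b +310.345ms=3/4b
3) 620.69ms=3/2b +620.69ms=3/2b
4) 1241.379ms=3b +620.69ms=3/2b
5) 1862.069ms=9/2b +310.345ms=3/4b
6) 2172.414ms=21/4b +310.345ms=3/4b
7) 2482.759ms=6b +620.69ms=3/2b
8) 3103.448ms=15/2b +620.69ms=3/2b
Σ=9b of 9 (145bpm 3/8) — PASS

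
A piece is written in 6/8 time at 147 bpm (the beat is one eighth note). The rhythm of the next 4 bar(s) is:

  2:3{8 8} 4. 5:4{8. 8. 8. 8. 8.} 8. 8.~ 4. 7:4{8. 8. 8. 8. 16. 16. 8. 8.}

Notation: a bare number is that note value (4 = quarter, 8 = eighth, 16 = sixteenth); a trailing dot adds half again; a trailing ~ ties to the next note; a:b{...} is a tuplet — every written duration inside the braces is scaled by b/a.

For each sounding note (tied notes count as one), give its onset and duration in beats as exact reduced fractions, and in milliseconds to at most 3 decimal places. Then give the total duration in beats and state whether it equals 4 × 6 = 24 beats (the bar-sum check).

1) 0.0ms=0b +612.245ms=3/2b
2) 612.245ms=3/2b +612.245ms=3/2b
3) 1224.49ms=3b +1224.49ms=3b
4) 2448.98ms=6b +489.796ms=6/5b
5) 2938.776ms=36/5b +489.796ms=6/5b
6) 3428.571ms=42/5b +489.796ms=6/5b
7) 3918.367ms=48/5b +489.796ms=6/5b
8) 4408.163ms=54/5b +489.796ms=6/5b
9) 4897.959ms=12b +612.245ms=3/2b
10) 5510.204ms=27/2b +1836.735ms=9/2b
11) 7346.939ms=18b +349.854ms=6/7b
12) 7696.793ms=132/7b +349.854ms=6/7b
13) 8046.647ms=138/7b +349.854ms=6/7b
14) 8396.501ms=144/7b +349.854ms=6/7b
15) 8746.356ms=150/7b +174.927ms=3/7b
16) 8921.283ms=153/7b +174.927ms=3/7b
17) 9096.21ms=156/7b +349.854ms=6/7b
18) 9446.064ms=162/7b +349.854ms=6/7b
Σ=24b of 24 (147bpm 6/8) — PASS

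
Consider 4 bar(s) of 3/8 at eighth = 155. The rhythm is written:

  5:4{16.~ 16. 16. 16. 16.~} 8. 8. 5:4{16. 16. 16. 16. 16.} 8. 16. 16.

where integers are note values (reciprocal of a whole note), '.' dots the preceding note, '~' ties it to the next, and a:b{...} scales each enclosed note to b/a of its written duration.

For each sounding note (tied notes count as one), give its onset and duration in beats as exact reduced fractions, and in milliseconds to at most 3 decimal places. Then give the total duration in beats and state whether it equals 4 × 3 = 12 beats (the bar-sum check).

1) 0.0ms=0b +464.516ms=6/5b
2) 464.516ms=6/5b +232.258ms=3/5b
3) 696.774ms=9/5b +232.258ms=3/5b
4) 929.032ms=12/5b +812.903ms=21/10b
5) 1741.935ms=9/2b +580.645ms=3/2b
6) 2322.581ms=6b +232.258ms=3/5b
7) 2554.839ms=33/5b +232.258ms=3/5b
8) 2787.097ms=36/5b +232.258ms=3/5b
9) 3019.355ms=39/5b +232.258ms=3/5b
10) 3251.613ms=42/5b +232.258ms=3/5b
11) 3483.871ms=9b +580.645ms=3/2b
12) 4064.516ms=21/2b +290.323ms=3/4b
13) 4354.839ms=45/4b +290.323ms=3/4b
Σ=12b of 12 (155bpm 3/8) — PASS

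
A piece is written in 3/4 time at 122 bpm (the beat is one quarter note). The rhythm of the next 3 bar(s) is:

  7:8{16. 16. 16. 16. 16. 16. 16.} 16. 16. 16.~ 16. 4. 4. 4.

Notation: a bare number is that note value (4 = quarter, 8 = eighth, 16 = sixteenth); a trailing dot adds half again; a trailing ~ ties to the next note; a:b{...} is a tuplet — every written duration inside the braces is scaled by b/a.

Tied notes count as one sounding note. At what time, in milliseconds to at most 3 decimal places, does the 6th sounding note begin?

1. 0.0ms @ 0 + 210.773ms (3/7)
2. 210.773ms @ 3/7 + 210.773ms (3/7)
3. 421.546ms @ 6/7 + 210.773ms (3/7)
4. 632.319ms @ 9/7 + 210.773ms (3/7)
5. 843.091ms @ 12/7 + 210.773ms (3/7)
6. 1053.864ms @ 15/7 + 210.773ms (3/7)
7. 1264.637ms @ 18/7 + 210.773ms (3/7)
8. 1475.41ms @ 3 + 184.426ms (3/8)
9. 1659.836ms @ 27/8 + 184.426ms (3/8)
10. 1844.262ms @ 15/4 + 368.852ms (3/4)
11. 2213.115ms @ 9/2 + 737.705ms (3/2)
12. 2950.82ms @ 6 + 737.705ms (3/2)
13. 3688.525ms @ 15/2 + 737.705ms (3/2)

note 6 onset = 15/7b = 1053.864ms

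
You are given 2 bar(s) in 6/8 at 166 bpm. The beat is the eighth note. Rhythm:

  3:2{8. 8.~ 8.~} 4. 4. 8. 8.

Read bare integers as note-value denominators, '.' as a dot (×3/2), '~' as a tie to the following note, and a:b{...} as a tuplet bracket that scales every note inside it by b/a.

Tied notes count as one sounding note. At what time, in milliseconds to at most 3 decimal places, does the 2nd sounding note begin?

1. 0.0ms @ 0 + 361.446ms (1)
2. 361.446ms @ 1 + 1807.229ms (5)
3. 2168.675ms @ 6 + 1084.337ms (3)
4. 3253.012ms @ 9 + 542.169ms (3/2)
5. 3795.181ms @ 21/2 + 542.169ms (3/2)

note 2 onset = 1b = 361.446ms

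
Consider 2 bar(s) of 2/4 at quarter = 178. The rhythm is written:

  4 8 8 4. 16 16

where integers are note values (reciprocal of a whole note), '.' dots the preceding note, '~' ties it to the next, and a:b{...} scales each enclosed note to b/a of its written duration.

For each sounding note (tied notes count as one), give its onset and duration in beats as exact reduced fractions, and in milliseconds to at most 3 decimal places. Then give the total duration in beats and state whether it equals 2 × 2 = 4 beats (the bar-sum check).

1) 0.0ms=0b +337.079ms=1b
2) 337.079ms=1b +168.539ms=1/2b
3) 505.618ms=3/2b +168.539ms=1/2b
4) 674.157ms=2b +505.618ms=3/2b
5) 1179.775ms=7/2b +84.27ms=1/4b
6) 1264.045ms=15/4b +84.27ms=1/4b
Σ=4b of 4 (178bpm 2/4) — PASS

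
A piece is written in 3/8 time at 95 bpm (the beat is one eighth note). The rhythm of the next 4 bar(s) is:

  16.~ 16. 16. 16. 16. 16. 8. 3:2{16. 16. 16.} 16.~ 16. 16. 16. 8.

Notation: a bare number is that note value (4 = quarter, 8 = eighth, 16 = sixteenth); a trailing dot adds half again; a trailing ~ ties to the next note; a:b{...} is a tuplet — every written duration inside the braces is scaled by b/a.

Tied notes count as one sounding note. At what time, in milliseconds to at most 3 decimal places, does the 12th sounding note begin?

1. 0.0ms @ 0 + 947.368ms (3/2)
2. 947.368ms @ 3/2 + 473.684ms (3/4)
3. 1421.053ms @ 9/4 + 473.684ms (3/4)
4. 1894.737ms @ 3 + 473.684ms (3/4)
5. 2368.421ms @ 15/4 + 473.684ms (3/4)
6. 2842.105ms @ 9/2 + 947.368ms (3/2)
7. 3789.474ms @ 6 + 315.789ms (1/2)
8. 4105.263ms @ 13/2 + 315.789ms (1/2)
9. 4421.053ms @ 7 + 315.789ms (1/2)
10. 4736.842ms @ 15/2 + 947.368ms (3/2)
11. 5684.211ms @ 9 + 473.684ms (3/4)
12. 6157.895ms @ 39/4 + 473.684ms (3/4)
13. 6631.579ms @ 21/2 + 947.368ms (3/2)

note 12 onset = 39/4b = 6157.895ms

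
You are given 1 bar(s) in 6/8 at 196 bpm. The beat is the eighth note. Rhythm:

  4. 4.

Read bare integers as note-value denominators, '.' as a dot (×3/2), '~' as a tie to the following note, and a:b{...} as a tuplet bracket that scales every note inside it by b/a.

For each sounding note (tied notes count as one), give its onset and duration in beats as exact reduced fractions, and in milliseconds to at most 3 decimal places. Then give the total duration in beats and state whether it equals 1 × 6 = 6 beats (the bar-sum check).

1) 0.0ms=0b +918.367ms=3b
2) 918.367ms=3b +918.367ms=3b
Σ=6b of 6 (196bpm 6/8) — PASS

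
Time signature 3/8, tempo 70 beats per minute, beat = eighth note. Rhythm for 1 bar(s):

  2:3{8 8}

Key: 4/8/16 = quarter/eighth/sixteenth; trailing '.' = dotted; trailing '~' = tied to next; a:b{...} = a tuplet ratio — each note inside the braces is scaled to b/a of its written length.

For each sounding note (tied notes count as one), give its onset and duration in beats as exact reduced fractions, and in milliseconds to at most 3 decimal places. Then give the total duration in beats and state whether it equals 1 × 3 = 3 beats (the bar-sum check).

1) 0.0ms=0b +1285.714ms=3/2b
2) 1285.714ms=3/2b +1285.714ms=3/2b
Σ=3b of 3 (70bpm 3/8) — PASS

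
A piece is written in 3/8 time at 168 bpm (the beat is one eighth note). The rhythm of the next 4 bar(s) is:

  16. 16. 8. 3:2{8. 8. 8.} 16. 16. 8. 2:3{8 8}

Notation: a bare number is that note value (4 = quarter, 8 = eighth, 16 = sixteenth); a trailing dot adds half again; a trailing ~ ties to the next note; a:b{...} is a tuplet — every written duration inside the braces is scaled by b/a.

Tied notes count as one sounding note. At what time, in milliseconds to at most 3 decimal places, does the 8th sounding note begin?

note 8 onset = 27/4b = 2410.714ms

1. 0.0ms @ 0 + 267.857ms (3/4)
2. 267.857ms @ 3/4 + 267.857ms (3/4)
3. 535.714ms @ 3/2 + 535.714ms (3/2)
4. 1071.429ms @ 3 + 357.143ms (1)
5. 1428.571ms @ 4 + 357.143ms (1)
6. 1785.714ms @ 5 + 357.143ms (1)
7. 2142.857ms @ 6 + 267.857ms (3/4)
8. 2410.714ms @ 27/4 + 267.857ms (3/4)
9. 2678.571ms @ 15/2 + 535.714ms (3/2)
10. 3214.286ms @ 9 + 535.714ms (3/2)
11. 3750.0ms @ 21/2 + 535.714ms (3/2)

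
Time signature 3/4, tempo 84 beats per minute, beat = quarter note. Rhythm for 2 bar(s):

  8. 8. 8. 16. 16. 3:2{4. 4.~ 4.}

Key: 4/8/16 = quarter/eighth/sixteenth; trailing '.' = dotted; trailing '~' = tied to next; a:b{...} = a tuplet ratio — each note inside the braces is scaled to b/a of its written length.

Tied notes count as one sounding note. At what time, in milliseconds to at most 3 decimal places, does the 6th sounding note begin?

note 6 onset = 3b = 2142.857ms

1. 0.0ms @ 0 + 535.714ms (3/4)
2. 535.714ms @ 3/4 + 535.714ms (3/4)
3. 1071.429ms @ 3/2 + 535.714ms (3/4)
4. 1607.143ms @ 9/4 + 267.857ms (3/8)
5. 1875.0ms @ 21/8 + 267.857ms (3/8)
6. 2142.857ms @ 3 + 714.286ms (1)
7. 2857.143ms @ 4 + 1428.571ms (2)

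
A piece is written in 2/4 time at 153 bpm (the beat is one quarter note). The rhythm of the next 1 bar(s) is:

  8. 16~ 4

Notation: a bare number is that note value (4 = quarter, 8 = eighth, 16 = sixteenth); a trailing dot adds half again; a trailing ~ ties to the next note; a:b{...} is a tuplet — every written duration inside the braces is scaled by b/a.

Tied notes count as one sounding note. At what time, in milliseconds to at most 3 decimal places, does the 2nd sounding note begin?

1. 0.0ms @ 0 + 294.118ms (3/4)
2. 294.118ms @ 3/4 + 490.196ms (5/4)

note 2 onset = 3/4b = 294.118ms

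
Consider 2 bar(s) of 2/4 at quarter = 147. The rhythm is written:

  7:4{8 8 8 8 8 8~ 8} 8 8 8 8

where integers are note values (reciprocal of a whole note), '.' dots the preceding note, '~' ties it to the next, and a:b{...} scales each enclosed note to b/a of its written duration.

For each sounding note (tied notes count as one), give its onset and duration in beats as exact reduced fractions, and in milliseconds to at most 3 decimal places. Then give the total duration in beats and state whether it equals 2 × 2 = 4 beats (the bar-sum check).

1) 0.0ms=0b +116.618ms=2/7b
2) 116.618ms=2/7b +116.618ms=2/7b
3) 233.236ms=4/7b +116.618ms=2/7b
4) 349.854ms=6/7b +116.618ms=2/7b
5) 466.472ms=8/7b +116.618ms=2/7b
6) 583.09ms=10/7b +233.236ms=4/7b
7) 816.327ms=2b +204.082ms=1/2b
8) 1020.408ms=5/2b +204.082ms=1/2b
9) 1224.49ms=3b +204.082ms=1/2b
10) 1428.571ms=7/2b +204.082ms=1/2b
Σ=4b of 4 (147bpm 2/4) — PASS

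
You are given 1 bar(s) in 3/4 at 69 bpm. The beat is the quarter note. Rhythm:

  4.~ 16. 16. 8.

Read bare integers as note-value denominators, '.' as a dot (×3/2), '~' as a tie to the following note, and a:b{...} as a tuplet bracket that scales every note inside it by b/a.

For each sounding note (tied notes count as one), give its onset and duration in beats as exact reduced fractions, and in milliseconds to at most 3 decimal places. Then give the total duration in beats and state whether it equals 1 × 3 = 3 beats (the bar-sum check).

1) 0.0ms=0b +1630.435ms=15/8b
2) 1630.435ms=15/8b +326.087ms=3/8b
3) 1956.522ms=9/4b +652.174ms=3/4b
Σ=3b of 3 (69bpm 3/4) — PASS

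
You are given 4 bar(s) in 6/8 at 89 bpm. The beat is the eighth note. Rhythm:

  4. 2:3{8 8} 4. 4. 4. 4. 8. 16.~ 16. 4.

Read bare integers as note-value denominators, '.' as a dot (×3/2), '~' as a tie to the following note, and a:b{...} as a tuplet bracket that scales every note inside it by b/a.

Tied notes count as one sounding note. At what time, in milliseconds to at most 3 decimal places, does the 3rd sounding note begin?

1. 0.0ms @ 0 + 2022.472ms (3)
2. 2022.472ms @ 3 + 1011.236ms (3/2)
3. 3033.708ms @ 9/2 + 1011.236ms (3/2)
4. 4044.944ms @ 6 + 2022.472ms (3)
5. 6067.416ms @ 9 + 2022.472ms (3)
6. 8089.888ms @ 12 + 2022.472ms (3)
7. 10112.36ms @ 15 + 2022.472ms (3)
8. 12134.831ms @ 18 + 1011.236ms (3/2)
9. 13146.067ms @ 39/2 + 1011.236ms (3/2)
10. 14157.303ms @ 21 + 2022.472ms (3)

note 3 onset = 9/2b = 3033.708ms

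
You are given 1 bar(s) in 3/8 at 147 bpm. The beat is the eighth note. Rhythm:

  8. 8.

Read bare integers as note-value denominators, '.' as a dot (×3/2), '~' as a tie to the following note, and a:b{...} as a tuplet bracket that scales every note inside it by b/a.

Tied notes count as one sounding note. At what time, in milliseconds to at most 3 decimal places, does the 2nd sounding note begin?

1. 0.0ms @ 0 + 612.245ms (3/2)
2. 612.245ms @ 3/2 + 612.245ms (3/2)

note 2 onset = 3/2b = 612.245ms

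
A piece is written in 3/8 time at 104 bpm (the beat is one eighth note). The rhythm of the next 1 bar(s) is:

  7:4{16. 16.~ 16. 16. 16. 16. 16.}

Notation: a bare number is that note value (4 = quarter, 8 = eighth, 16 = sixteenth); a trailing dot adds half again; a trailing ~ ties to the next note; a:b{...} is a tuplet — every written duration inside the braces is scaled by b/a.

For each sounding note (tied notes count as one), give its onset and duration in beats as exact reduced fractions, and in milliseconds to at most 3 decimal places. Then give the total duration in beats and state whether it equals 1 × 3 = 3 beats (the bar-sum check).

1) 0.0ms=0b +247.253ms=3/7b
2) 247.253ms=3/7b +494.505ms=6/7b
3) 741.758ms=9/7b +247.253ms=3/7b
4) 989.011ms=12/7b +247.253ms=3/7b
5) 1236.264ms=15/7b +247.253ms=3/7b
6) 1483.516ms=18/7b +247.253ms=3/7b
Σ=3b of 3 (104bpm 3/8) — PASS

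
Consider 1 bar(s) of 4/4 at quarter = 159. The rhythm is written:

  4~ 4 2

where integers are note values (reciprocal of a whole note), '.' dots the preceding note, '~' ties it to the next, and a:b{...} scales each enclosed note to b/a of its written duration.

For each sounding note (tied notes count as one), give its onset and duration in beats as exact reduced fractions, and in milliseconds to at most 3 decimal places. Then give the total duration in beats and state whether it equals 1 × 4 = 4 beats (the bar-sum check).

1) 0.0ms=0b +754.717ms=2b
2) 754.717ms=2b +754.717ms=2b
Σ=4b of 4 (159bpm 4/4) — PASS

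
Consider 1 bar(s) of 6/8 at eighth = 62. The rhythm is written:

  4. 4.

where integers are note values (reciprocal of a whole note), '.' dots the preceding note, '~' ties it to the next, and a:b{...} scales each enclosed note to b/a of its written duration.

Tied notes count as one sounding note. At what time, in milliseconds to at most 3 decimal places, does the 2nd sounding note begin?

1. 0.0ms @ 0 + 2903.226ms (3)
2. 2903.226ms @ 3 + 2903.226ms (3)

note 2 onset = 3b = 2903.226ms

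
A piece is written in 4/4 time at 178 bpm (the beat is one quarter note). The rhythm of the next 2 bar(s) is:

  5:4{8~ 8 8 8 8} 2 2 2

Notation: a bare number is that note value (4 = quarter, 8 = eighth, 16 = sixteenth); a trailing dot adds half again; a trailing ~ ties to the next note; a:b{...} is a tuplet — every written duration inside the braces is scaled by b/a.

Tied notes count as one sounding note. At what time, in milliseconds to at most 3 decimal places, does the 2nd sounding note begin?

note 2 onset = 4/5b = 269.663ms

1. 0.0ms @ 0 + 269.663ms (4/5)
2. 269.663ms @ 4/5 + 134.831ms (2/5)
3. 404.494ms @ 6/5 + 134.831ms (2/5)
4. 539.326ms @ 8/5 + 134.831ms (2/5)
5. 674.157ms @ 2 + 674.157ms (2)
6. 1348.315ms @ 4 + 674.157ms (2)
7. 2022.472ms @ 6 + 674.157ms (2)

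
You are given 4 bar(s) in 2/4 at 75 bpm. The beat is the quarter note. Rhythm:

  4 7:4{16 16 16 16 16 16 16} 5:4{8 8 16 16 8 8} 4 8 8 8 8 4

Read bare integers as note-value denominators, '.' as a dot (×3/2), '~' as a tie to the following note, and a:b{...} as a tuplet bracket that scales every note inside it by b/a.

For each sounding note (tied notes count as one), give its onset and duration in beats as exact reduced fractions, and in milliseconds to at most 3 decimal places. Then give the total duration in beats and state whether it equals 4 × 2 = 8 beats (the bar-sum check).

1) 0.0ms=0b +800.0ms=1b
2) 800.0ms=1b +114.286ms=1/7b
3) 914.286ms=8/7b +114.286ms=1/7b
4) 1028.571ms=9/7b +114.286ms=1/7b
5) 1142.857ms=10/7b +114.286ms=1/7b
6) 1257.143ms=11/7b +114.286ms=1/7b
7) 1371.429ms=12/7b +114.286ms=1/7b
8) 1485.714ms=13/7b +114.286ms=1/7b
9) 1600.0ms=2b +320.0ms=2/5b
10) 1920.0ms=12/5b +320.0ms=2/5b
11) 2240.0ms=14/5b +160.0ms=1/5b
12) 2400.0ms=3b +160.0ms=1/5b
13) 2560.0ms=16/5b +320.0ms=2/5b
14) 2880.0ms=18/5b +320.0ms=2/5b
15) 3200.0ms=4b +800.0ms=1b
16) 4000.0ms=5b +400.0ms=1/2b
17) 4400.0ms=11/2b +400.0ms=1/2b
18) 4800.0ms=6b +400.0ms=1/2b
19) 5200.0ms=13/2b +400.0ms=1/2b
20) 5600.0ms=7b +800.0ms=1b
Σ=8b of 8 (75bpm 2/4) — PASS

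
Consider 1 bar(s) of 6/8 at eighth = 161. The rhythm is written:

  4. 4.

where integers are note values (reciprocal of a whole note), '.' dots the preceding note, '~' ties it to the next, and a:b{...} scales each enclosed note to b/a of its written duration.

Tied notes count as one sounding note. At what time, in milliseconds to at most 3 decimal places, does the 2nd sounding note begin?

note 2 onset = 3b = 1118.012ms

1. 0.0ms @ 0 + 1118.012ms (3)
2. 1118.012ms @ 3 + 1118.012ms (3)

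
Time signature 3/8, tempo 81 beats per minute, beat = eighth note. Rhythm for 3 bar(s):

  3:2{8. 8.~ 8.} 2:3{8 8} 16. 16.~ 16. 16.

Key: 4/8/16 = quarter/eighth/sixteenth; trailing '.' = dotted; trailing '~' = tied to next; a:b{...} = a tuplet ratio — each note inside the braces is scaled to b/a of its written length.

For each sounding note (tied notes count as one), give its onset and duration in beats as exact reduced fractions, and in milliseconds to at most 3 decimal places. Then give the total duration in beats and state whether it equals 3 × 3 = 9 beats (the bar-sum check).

1) 0.0ms=0b +740.741ms=1b
2) 740.741ms=1b +1481.481ms=2b
3) 2222.222ms=3b +1111.111ms=3/2b
4) 3333.333ms=9/2b +1111.111ms=3/2b
5) 4444.444ms=6b +555.556ms=3/4b
6) 5000.0ms=27/4b +1111.111ms=3/2b
7) 6111.111ms=33/4b +555.556ms=3/4b
Σ=9b of 9 (81bpm 3/8) — PASS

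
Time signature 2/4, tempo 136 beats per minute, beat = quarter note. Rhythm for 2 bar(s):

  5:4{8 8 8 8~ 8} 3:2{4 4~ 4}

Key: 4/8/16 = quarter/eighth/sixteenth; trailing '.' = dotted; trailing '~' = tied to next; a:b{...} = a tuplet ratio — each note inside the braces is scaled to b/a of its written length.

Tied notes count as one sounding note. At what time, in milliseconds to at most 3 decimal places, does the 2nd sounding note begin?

1. 0.0ms @ 0 + 176.471ms (2/5)
2. 176.471ms @ 2/5 + 176.471ms (2/5)
3. 352.941ms @ 4/5 + 176.471ms (2/5)
4. 529.412ms @ 6/5 + 352.941ms (4/5)
5. 882.353ms @ 2 + 294.118ms (2/3)
6. 1176.471ms @ 8/3 + 588.235ms (4/3)

note 2 onset = 2/5b = 176.471ms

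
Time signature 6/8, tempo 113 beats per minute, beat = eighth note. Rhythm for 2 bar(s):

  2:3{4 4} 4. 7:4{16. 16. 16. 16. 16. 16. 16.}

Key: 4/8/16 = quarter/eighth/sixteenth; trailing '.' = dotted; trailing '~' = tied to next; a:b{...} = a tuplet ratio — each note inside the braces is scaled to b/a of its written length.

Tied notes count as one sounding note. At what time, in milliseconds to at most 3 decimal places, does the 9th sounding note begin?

1. 0.0ms @ 0 + 1592.92ms (3)
2. 1592.92ms @ 3 + 1592.92ms (3)
3. 3185.841ms @ 6 + 1592.92ms (3)
4. 4778.761ms @ 9 + 227.56ms (3/7)
5. 5006.321ms @ 66/7 + 227.56ms (3/7)
6. 5233.881ms @ 69/7 + 227.56ms (3/7)
7. 5461.441ms @ 72/7 + 227.56ms (3/7)
8. 5689.001ms @ 75/7 + 227.56ms (3/7)
9. 5916.561ms @ 78/7 + 227.56ms (3/7)
10. 6144.121ms @ 81/7 + 227.56ms (3/7)

note 9 onset = 78/7b = 5916.561ms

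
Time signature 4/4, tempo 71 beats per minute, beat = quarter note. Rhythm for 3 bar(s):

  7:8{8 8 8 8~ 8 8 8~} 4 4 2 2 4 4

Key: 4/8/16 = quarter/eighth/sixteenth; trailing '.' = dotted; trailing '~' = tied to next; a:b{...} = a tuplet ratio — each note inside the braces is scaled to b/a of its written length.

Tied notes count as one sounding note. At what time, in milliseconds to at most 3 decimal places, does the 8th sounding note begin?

note 8 onset = 6b = 5070.423ms

1. 0.0ms @ 0 + 482.897ms (4/7)
2. 482.897ms @ 4/7 + 482.897ms (4/7)
3. 965.795ms @ 8/7 + 482.897ms (4/7)
4. 1448.692ms @ 12/7 + 965.795ms (8/7)
5. 2414.487ms @ 20/7 + 482.897ms (4/7)
6. 2897.384ms @ 24/7 + 1327.968ms (11/7)
7. 4225.352ms @ 5 + 845.07ms (1)
8. 5070.423ms @ 6 + 1690.141ms (2)
9. 6760.563ms @ 8 + 1690.141ms (2)
10. 8450.704ms @ 10 + 845.07ms (1)
11. 9295.775ms @ 11 + 845.07ms (1)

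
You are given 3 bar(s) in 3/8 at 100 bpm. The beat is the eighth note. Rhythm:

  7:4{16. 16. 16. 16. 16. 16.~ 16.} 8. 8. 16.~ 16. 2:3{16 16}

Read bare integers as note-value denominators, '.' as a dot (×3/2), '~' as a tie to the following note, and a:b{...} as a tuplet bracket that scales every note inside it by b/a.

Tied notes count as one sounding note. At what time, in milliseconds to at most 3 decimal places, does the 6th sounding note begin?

1. 0.0ms @ 0 + 257.143ms (3/7)
2. 257.143ms @ 3/7 + 257.143ms (3/7)
3. 514.286ms @ 6/7 + 257.143ms (3/7)
4. 771.429ms @ 9/7 + 257.143ms (3/7)
5. 1028.571ms @ 12/7 + 257.143ms (3/7)
6. 1285.714ms @ 15/7 + 514.286ms (6/7)
7. 1800.0ms @ 3 + 900.0ms (3/2)
8. 2700.0ms @ 9/2 + 900.0ms (3/2)
9. 3600.0ms @ 6 + 900.0ms (3/2)
10. 4500.0ms @ 15/2 + 450.0ms (3/4)
11. 4950.0ms @ 33/4 + 450.0ms (3/4)

note 6 onset = 15/7b = 1285.714ms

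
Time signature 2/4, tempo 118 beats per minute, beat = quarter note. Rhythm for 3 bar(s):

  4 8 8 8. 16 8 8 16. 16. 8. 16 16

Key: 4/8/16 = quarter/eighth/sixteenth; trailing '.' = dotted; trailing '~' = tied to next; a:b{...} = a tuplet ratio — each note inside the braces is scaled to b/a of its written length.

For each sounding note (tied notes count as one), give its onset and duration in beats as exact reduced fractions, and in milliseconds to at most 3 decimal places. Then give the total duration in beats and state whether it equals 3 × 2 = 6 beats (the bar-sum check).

1) 0.0ms=0b +508.475ms=1b
2) 508.475ms=1b +254.237ms=1/2b
3) 762.712ms=3/2b +254.237ms=1/2b
4) 1016.949ms=2b +381.356ms=3/4b
5) 1398.305ms=11/4b +127.119ms=1/4b
6) 1525.424ms=3b +254.237ms=1/2b
7) 1779.661ms=7/2b +254.237ms=1/2b
8) 2033.898ms=4b +190.678ms=3/8b
9) 2224.576ms=35/8b +190.678ms=3/8b
10) 2415.254ms=19/4b +381.356ms=3/4b
11) 2796.61ms=11/2b +127.119ms=1/4b
12) 2923.729ms=23/4b +127.119ms=1/4b
Σ=6b of 6 (118bpm 2/4) — PASS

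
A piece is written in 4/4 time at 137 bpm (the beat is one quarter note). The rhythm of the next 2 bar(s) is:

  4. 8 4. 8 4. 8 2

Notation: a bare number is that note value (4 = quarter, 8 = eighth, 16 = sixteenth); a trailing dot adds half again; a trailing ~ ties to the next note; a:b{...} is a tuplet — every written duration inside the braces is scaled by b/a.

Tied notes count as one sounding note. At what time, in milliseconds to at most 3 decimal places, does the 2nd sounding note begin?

note 2 onset = 3/2b = 656.934ms

1. 0.0ms @ 0 + 656.934ms (3/2)
2. 656.934ms @ 3/2 + 218.978ms (1/2)
3. 875.912ms @ 2 + 656.934ms (3/2)
4. 1532.847ms @ 7/2 + 218.978ms (1/2)
5. 1751.825ms @ 4 + 656.934ms (3/2)
6. 2408.759ms @ 11/2 + 218.978ms (1/2)
7. 2627.737ms @ 6 + 875.912ms (2)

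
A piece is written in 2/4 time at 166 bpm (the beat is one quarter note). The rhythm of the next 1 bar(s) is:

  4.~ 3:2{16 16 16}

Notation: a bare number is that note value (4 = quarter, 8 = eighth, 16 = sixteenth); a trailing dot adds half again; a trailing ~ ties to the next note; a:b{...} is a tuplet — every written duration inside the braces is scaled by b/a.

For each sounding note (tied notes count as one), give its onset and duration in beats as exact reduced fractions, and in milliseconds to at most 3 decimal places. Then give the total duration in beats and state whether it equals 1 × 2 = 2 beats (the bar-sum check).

1) 0.0ms=0b +602.41ms=5/3b
2) 602.41ms=5/3b +60.241ms=1/6b
3) 662.651ms=11/6b +60.241ms=1/6b
Σ=2b of 2 (166bpm 2/4) — PASS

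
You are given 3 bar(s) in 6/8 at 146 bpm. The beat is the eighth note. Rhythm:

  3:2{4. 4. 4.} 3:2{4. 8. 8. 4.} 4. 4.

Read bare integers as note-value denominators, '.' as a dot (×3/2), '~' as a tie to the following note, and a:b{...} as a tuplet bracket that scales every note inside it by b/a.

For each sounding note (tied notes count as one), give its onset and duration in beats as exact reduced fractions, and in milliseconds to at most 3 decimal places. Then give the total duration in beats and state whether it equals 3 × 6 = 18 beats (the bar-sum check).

1) 0.0ms=0b +821.918ms=2b
2) 821.918ms=2b +821.918ms=2b
3) 1643.836ms=4b +821.918ms=2b
4) 2465.753ms=6b +821.918ms=2b
5) 3287.671ms=8b +410.959ms=1b
6) 3698.63ms=9b +410.959ms=1b
7) 4109.589ms=10b +821.918ms=2b
8) 4931.507ms=12b +1232.877ms=3b
9) 6164.384ms=15b +1232.877ms=3b
Σ=18b of 18 (146bpm 6/8) — PASS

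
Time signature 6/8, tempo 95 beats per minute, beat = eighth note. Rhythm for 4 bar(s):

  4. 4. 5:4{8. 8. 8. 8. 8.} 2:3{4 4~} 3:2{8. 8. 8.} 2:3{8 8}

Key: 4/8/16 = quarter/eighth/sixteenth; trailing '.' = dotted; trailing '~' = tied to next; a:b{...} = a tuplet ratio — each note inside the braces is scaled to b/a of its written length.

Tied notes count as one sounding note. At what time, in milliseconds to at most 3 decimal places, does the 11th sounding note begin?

note 11 onset = 20b = 12631.579ms

1. 0.0ms @ 0 + 1894.737ms (3)
2. 1894.737ms @ 3 + 1894.737ms (3)
3. 3789.474ms @ 6 + 757.895ms (6/5)
4. 4547.368ms @ 36/5 + 757.895ms (6/5)
5. 5305.263ms @ 42/5 + 757.895ms (6/5)
6. 6063.158ms @ 48/5 + 757.895ms (6/5)
7. 6821.053ms @ 54/5 + 757.895ms (6/5)
8. 7578.947ms @ 12 + 1894.737ms (3)
9. 9473.684ms @ 15 + 2526.316ms (4)
10. 12000.0ms @ 19 + 631.579ms (1)
11. 12631.579ms @ 20 + 631.579ms (1)
12. 13263.158ms @ 21 + 947.368ms (3/2)
13. 14210.526ms @ 45/2 + 947.368ms (3/2)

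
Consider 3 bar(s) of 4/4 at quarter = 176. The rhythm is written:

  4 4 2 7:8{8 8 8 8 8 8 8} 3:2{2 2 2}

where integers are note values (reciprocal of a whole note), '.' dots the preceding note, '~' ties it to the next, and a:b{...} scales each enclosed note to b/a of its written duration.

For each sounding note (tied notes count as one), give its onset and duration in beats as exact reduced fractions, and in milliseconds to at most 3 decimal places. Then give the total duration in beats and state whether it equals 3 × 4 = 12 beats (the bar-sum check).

1) 0.0ms=0b +340.909ms=1b
2) 340.909ms=1b +340.909ms=1b
3) 681.818ms=2b +681.818ms=2b
4) 1363.636ms=4b +194.805ms=4/7b
5) 1558.442ms=32/7b +194.805ms=4/7b
6) 1753.247ms=36/7b +194.805ms=4/7b
7) 1948.052ms=40/7b +194.805ms=4/7b
8) 2142.857ms=44/7b +194.805ms=4/7b
9) 2337.662ms=48/7b +194.805ms=4/7b
10) 2532.468ms=52/7b +194.805ms=4/7b
11) 2727.273ms=8b +454.545ms=4/3b
12) 3181.818ms=28/3b +454.545ms=4/3b
13) 3636.364ms=32/3b +454.545ms=4/3b
Σ=12b of 12 (176bpm 4/4) — PASS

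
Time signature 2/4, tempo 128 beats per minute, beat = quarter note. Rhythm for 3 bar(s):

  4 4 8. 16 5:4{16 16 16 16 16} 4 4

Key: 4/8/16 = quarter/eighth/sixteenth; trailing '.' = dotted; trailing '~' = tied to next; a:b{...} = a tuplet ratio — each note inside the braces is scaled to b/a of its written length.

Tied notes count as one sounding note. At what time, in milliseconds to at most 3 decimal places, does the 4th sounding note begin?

note 4 onset = 11/4b = 1289.062ms

1. 0.0ms @ 0 + 468.75ms (1)
2. 468.75ms @ 1 + 468.75ms (1)
3. 937.5ms @ 2 + 351.562ms (3/4)
4. 1289.062ms @ 11/4 + 117.188ms (1/4)
5. 1406.25ms @ 3 + 93.75ms (1/5)
6. 1500.0ms @ 16/5 + 93.75ms (1/5)
7. 1593.75ms @ 17/5 + 93.75ms (1/5)
8. 1687.5ms @ 18/5 + 93.75ms (1/5)
9. 1781.25ms @ 19/5 + 93.75ms (1/5)
10. 1875.0ms @ 4 + 468.75ms (1)
11. 2343.75ms @ 5 + 468.75ms (1)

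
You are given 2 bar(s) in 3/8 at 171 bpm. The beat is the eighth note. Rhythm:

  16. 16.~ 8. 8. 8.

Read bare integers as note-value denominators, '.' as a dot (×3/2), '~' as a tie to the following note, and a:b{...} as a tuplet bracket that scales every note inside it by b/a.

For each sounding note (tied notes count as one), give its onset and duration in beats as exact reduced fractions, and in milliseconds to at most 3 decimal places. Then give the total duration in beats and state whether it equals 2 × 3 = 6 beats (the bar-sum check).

1) 0.0ms=0b +263.158ms=3/4b
2) 263.158ms=3/4b +789.474ms=9/4b
3) 1052.632ms=3b +526.316ms=3/2b
4) 1578.947ms=9/2b +526.316ms=3/2b
Σ=6b of 6 (171bpm 3/8) — PASS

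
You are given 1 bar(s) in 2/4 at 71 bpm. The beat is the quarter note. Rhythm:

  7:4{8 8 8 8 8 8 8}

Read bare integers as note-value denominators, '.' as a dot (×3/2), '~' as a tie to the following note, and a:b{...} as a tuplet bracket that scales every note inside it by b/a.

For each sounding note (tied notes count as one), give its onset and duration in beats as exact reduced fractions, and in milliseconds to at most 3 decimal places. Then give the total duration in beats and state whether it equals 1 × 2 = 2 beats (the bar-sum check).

1) 0.0ms=0b +241.449ms=2/7b
2) 241.449ms=2/7b +241.449ms=2/7b
3) 482.897ms=4/7b +241.449ms=2/7b
4) 724.346ms=6/7b +241.449ms=2/7b
5) 965.795ms=8/7b +241.449ms=2/7b
6) 1207.243ms=10/7b +241.449ms=2/7b
7) 1448.692ms=12/7b +241.449ms=2/7b
Σ=2b of 2 (71bpm 2/4) — PASS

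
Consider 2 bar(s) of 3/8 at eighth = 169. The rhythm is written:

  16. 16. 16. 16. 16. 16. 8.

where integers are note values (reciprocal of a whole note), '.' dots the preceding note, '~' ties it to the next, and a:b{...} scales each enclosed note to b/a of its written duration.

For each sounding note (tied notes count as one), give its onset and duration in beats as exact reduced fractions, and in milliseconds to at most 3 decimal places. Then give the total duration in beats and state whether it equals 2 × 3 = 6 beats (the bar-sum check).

1) 0.0ms=0b +266.272ms=3/4b
2) 266.272ms=3/4b +266.272ms=3/4b
3) 532.544ms=3/2b +266.272ms=3/4b
4) 798.817ms=9/4b +266.272ms=3/4b
5) 1065.089ms=3b +266.272ms=3/4b
6) 1331.361ms=15/4b +266.272ms=3/4b
7) 1597.633ms=9/2b +532.544ms=3/2b
Σ=6b of 6 (169bpm 3/8) — PASS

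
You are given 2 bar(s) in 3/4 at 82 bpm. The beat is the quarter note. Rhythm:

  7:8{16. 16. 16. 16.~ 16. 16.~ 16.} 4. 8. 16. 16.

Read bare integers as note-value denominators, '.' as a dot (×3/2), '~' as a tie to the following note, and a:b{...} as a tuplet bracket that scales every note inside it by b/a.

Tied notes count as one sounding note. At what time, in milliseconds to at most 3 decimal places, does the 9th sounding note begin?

1. 0.0ms @ 0 + 313.589ms (3/7)
2. 313.589ms @ 3/7 + 313.589ms (3/7)
3. 627.178ms @ 6/7 + 313.589ms (3/7)
4. 940.767ms @ 9/7 + 627.178ms (6/7)
5. 1567.944ms @ 15/7 + 627.178ms (6/7)
6. 2195.122ms @ 3 + 1097.561ms (3/2)
7. 3292.683ms @ 9/2 + 548.78ms (3/4)
8. 3841.463ms @ 21/4 + 274.39ms (3/8)
9. 4115.854ms @ 45/8 + 274.39ms (3/8)

note 9 onset = 45/8b = 4115.854ms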